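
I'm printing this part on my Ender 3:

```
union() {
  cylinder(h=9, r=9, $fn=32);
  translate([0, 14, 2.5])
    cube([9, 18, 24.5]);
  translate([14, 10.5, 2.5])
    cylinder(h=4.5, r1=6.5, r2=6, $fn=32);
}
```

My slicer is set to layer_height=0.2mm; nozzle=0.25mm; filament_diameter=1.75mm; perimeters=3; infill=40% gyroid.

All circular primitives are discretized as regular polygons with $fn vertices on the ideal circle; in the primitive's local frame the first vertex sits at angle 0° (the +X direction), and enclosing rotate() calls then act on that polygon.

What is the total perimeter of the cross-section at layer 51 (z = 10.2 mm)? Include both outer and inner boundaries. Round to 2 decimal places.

At z = 10.2 mm: the cylinder is not intersected at this z (z outside [0, 9]); the cube at (0, 14) (footprint 9×18) is included at this height (perimeter 54.00 mm); the cone at (14, 10.5) is not intersected at this z (z outside [2.5, 7]); Merging all regions: only the 9×18 cube at (0, 14) is present, so the union is just that shape — boundary = 54.00 mm. Overall, the cross-section is a single solid region. Total boundary length (outer) = 54.00 mm.

54.00 mm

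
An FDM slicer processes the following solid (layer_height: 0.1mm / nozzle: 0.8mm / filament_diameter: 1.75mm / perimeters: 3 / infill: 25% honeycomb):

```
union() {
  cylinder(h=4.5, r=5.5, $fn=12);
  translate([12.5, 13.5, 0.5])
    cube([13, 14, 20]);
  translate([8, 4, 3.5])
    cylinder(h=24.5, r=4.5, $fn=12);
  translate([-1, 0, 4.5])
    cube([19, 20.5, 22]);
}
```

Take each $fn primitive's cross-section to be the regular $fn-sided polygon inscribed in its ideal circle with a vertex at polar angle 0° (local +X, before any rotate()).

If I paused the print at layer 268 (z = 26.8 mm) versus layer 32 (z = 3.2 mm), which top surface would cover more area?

layer 32 (z = 3.2 mm)

Layer 268 (z = 26.8): the cylinder does not reach this height (z outside [0, 4.5]); the cube at (12.5, 13.5) is not intersected at this z (z outside [0.5, 20.5]); the r=4.5 cylinder at (8, 4) contributes a regular 12-gon of circumradius 4.5 (area = (12/2)·4.500²·sin(360°/12) = 60.75 mm²); the cube at (-1, 0) is absent (z outside [4.5, 26.5]); Combining (union): only the r=4.5 cylinder at (8, 4) is present, so the union is just that shape — area = 60.75 mm². So its area = 60.75 mm². Layer 32 (z = 3.2): the cylinder: section is a regular 12-gon, circumradius r=5.5 (area = (12/2)·5.500²·sin(360°/12) = 90.75 mm²); the cube at (12.5, 13.5) (footprint 13×14) is included at this height (area 182.00 mm²); the cylinder at (8, 4) is not intersected at this z (z outside [3.5, 28]); the cube at (-1, 0) is absent (z outside [4.5, 26.5]); Merging all regions: the 2 present regions are separate (no shared area or edge), so areas and boundary lengths simply add and each stays a separate island — area = 272.75 mm². So its area = 272.75 mm². Layer 32 is larger (272.75 vs 60.75 mm²).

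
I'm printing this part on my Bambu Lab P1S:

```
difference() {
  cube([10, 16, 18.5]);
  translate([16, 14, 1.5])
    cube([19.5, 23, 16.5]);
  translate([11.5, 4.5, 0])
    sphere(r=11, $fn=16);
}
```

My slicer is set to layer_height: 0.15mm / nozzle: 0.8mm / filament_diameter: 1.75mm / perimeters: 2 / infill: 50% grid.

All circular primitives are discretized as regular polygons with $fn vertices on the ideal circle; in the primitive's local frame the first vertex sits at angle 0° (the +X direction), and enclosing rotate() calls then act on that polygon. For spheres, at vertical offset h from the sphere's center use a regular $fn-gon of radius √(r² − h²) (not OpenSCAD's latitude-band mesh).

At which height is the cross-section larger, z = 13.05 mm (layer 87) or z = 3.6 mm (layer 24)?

Layer 87 (z = 13.05): the cube is present — its section is the full 10×16 rectangle (area 160.00 mm²); the cube at (16, 14) (footprint 19.5×23) is included at this height (area 448.50 mm²); the sphere at (11.5, 4.5) does not reach this height (|z−center|=13.050 > r=11); Subtracting the remaining from the first: starting from the 10×16 cube (160.00 mm²), the 19.5×23 cube at (16, 14) misses the remaining region (no effect) — area = 160.00 mm². So its area = 160.00 mm². Layer 24 (z = 3.6): the cube is present — its section is the full 10×16 rectangle (area 160.00 mm²); the 19.5×23 cube at (16, 14) contributes its full rectangle (area 448.50 mm²); the r=11 sphere at (11.5, 4.5) slices to a regular 16-gon of circumradius 10.394 (√(r²−h²) with h=3.6 from center) (area = (16/2)·10.394²·sin(360°/16) = 330.76 mm²); Subtracting the remaining from the first: starting from the 10×16 cube (160.00 mm²), the 19.5×23 cube at (16, 14) misses the remaining region (no effect); the r=11 sphere at (11.5, 4.5) partially overlaps it — only the 105.27 mm² overlap (of its 330.76 mm²) is removed, clipping the outline — area = 54.73 mm². So its area = 54.73 mm². Layer 87 is larger (160.00 vs 54.73 mm²).

layer 87 (z = 13.05 mm)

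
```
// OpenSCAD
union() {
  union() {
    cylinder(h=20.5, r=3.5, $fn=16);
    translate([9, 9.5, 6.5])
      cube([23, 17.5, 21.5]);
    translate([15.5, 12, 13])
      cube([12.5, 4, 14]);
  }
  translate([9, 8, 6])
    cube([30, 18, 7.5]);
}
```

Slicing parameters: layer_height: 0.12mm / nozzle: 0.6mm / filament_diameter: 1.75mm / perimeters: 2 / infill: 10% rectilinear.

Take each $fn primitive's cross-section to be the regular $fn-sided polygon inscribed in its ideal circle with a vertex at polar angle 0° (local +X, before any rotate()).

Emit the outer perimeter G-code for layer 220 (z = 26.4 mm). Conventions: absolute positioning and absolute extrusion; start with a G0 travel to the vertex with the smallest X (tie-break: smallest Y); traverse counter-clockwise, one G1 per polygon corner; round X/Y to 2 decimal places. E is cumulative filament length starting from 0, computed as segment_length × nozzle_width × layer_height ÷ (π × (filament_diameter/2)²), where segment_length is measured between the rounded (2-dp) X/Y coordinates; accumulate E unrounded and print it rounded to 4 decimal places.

G0 X9.00 Y9.50 Z26.40
G1 X32.00 Y9.50 E0.6885
G1 X32.00 Y27.00 E1.2123
G1 X9.00 Y27.00 E1.9008
G1 X9.00 Y9.50 E2.4247

At z = 26.4 mm: the cylinder is absent (z outside [0, 20.5]); the cube at (9, 9.5) (footprint 23×17.5) is included at this height; the cube at (15.5, 12) (footprint 12.5×4) is included at this height; Combining (union): the 12.5×4 cube at (15.5, 12) lies entirely inside the 23×17.5 cube at (9, 9.5), so the union is just the 23×17.5 cube at (9, 9.5) — 1 connected region; the cube at (9, 8) does not reach this height (z outside [6, 13.5]); Combining (union): only the result so far is present, so the union is just that shape — 1 connected region. The outline is a single polygon with 4 vertices. Extrusion per mm of travel: 0.6 × 0.12 / (π × 0.875²) = 0.029934. Accumulating E over each segment gives final E = 2.4247.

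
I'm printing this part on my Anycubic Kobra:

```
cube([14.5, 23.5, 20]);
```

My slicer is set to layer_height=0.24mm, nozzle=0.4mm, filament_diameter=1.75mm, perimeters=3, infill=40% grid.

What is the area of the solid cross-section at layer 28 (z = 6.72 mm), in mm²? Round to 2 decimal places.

340.75 mm²

At z = 6.72 mm: the cube is present — its section is the full 14.5×23.5 rectangle (area 340.75 mm²). Overall, the cross-section is a single solid region. Net area = 340.75 mm².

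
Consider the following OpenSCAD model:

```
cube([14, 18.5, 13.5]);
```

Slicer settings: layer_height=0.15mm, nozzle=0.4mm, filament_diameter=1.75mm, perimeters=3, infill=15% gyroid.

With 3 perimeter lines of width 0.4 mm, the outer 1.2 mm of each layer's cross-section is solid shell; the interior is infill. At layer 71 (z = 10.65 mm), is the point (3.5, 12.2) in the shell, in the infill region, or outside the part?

At z = 10.65 mm: the 14×18.5 cube contributes its full rectangle. Overall, the cross-section is a single solid region. The nearest boundary edge runs (0.00, 18.50)→(0.00, 0.00); distance from the point to it = 3.50 mm. The point is inside the cross-section and 3.50 mm from the nearest boundary — more than the 1.2 mm shell width (3 × 0.4), so it's in the infill interior.

infill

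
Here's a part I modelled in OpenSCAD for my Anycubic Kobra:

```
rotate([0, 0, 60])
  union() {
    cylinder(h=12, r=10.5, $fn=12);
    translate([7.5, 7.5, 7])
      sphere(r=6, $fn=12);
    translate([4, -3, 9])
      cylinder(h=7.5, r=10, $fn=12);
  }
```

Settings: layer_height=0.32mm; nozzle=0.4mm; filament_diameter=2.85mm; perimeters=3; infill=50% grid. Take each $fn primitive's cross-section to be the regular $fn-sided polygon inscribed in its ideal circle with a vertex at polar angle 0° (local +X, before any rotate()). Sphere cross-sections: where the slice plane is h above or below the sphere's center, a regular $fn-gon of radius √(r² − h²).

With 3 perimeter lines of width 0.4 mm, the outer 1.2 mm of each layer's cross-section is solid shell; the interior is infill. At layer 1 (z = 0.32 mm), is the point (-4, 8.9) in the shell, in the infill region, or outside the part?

At z = 0.32 mm: the r=10.5 cylinder contributes a regular 12-gon of circumradius 10.5; the sphere at (7.5, 7.5) is absent (|z−center|=6.680 > r=6); the cylinder at (4, -3) is absent (z outside [9, 16.5]); Taking the union: only the r=10.5 cylinder is present, so the union is just that shape — 1 connected region; (rotated 60° about Z; rotation is an isometry so areas/perimeters/island counts are preserved). Overall, the cross-section is a single solid region. Undo the 60° rotation: the query point maps to (5.708, 7.914) in the un-rotated model frame. The nearest boundary edge runs (9.09, 5.25)→(5.25, 9.09); distance from the point to it = 0.51 mm. The point is inside the cross-section, 0.51 mm from the nearest boundary — within the 1.2 mm shell band (3 × 0.4).

shell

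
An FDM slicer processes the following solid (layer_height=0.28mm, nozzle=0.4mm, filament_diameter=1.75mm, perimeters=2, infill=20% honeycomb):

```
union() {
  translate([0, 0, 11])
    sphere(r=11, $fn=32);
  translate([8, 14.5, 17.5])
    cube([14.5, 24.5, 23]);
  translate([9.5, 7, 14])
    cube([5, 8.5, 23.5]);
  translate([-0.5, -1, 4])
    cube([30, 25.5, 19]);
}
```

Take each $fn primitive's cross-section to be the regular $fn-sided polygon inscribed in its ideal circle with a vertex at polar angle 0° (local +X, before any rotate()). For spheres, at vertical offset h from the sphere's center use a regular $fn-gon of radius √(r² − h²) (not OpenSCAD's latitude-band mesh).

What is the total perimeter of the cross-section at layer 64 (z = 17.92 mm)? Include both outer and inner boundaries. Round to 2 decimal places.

At z = 17.92 mm: the sphere: section is a regular 32-gon, circumradius = √(r²−h²) = √(11²−6.92²) = 8.551 (perimeter = 2·32·8.551·sin(180°/32) = 53.64 mm); the cube at (8, 14.5) is present — its section is the full 14.5×24.5 rectangle (perimeter 78.00 mm); the 5×8.5 cube at (9.5, 7) contributes its full rectangle (perimeter 27.00 mm); the 30×25.5 cube at (-0.5, -1) contributes its full rectangle (perimeter 111.00 mm); Taking the union: the regions partially overlap (shared area 257.82 mm²), so the edge portions inside another operand are dropped and the merged outline is re-measured after clipping — boundary = 160.27 mm. Overall, the cross-section is a single solid region. Total boundary length (outer) = 160.27 mm.

160.27 mm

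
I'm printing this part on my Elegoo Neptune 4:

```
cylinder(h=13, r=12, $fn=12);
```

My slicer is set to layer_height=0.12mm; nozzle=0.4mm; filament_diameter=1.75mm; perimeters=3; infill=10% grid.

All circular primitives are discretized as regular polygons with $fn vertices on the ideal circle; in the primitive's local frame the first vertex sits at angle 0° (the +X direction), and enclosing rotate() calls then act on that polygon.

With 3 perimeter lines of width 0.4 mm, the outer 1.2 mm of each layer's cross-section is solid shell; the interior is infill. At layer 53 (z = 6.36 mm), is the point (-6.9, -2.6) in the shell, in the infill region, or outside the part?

At z = 6.36 mm: the cylinder: section is a regular 12-gon, circumradius r=12. Overall, the cross-section is a single solid region. The nearest boundary edge runs (-12.00, 0.00)→(-10.39, -6.00); distance from the point to it = 4.25 mm. The point is inside the cross-section and 4.25 mm from the nearest boundary — more than the 1.2 mm shell width (3 × 0.4), so it's in the infill interior.

infill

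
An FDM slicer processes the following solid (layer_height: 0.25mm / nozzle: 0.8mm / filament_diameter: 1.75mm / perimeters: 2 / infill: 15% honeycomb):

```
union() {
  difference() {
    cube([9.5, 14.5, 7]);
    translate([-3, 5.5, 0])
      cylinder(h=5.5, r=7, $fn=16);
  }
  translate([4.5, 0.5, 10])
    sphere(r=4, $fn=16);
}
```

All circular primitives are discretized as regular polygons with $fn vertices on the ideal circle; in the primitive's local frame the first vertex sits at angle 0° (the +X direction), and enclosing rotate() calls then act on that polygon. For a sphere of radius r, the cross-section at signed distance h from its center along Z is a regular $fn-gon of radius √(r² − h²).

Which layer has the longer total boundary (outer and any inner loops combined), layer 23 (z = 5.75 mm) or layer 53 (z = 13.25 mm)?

layer 23 (z = 5.75 mm)

Layer 23 (z = 5.75): the cube is present — its section is the full 9.5×14.5 rectangle (perimeter 48.00 mm); the cylinder at (-3, 5.5) does not reach this height (z outside [0, 5.5]); After the difference (first − rest): none of the subtracted shapes is present at this height, so the 9.5×14.5 cube is unchanged — boundary = 48.00 mm; the sphere at (4.5, 0.5) is not intersected at this z (|z−center|=4.250 > r=4); Combining (union): only the result so far is present, so the union is just that shape — boundary = 48.00 mm. So its perimeter = 48.00 mm. Layer 53 (z = 13.25): the cube does not reach this height (z outside [0, 7]); the cylinder at (-3, 5.5) does not reach this height (z outside [0, 5.5]); Subtracting the remaining from the first: the first operand is absent here, so nothing remains; the sphere at (4.5, 0.5): section is a regular 16-gon, circumradius = √(r²−h²) = √(4²−3.25²) = 2.332 (perimeter = 2·16·2.332·sin(180°/16) = 14.56 mm); Merging all regions: only the r=4 sphere at (4.5, 0.5) is present, so the union is just that shape — boundary = 14.56 mm. So its perimeter = 14.56 mm. Layer 23 is larger (48.00 vs 14.56 mm).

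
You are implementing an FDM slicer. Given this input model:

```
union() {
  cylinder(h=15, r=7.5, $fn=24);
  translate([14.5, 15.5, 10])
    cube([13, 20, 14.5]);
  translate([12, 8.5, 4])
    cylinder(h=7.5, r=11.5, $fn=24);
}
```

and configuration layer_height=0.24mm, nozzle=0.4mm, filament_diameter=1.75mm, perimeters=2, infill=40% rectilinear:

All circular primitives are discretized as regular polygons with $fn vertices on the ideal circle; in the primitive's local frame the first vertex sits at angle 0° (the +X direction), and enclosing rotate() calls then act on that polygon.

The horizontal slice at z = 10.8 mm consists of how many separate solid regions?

1

At z = 10.8 mm: the r=7.5 cylinder gives a regular 24-gon of circumradius 7.5 (constant along its height); the cube at (14.5, 15.5) is present — its section is the full 13×20 rectangle; the r=11.5 cylinder at (12, 8.5) contributes a regular 24-gon of circumradius 11.5; Taking the union: the regions partially overlap (shared area 50.01 mm²), so overlapping operands fuse into one piece — 1 connected region. The result has 1 disconnected region.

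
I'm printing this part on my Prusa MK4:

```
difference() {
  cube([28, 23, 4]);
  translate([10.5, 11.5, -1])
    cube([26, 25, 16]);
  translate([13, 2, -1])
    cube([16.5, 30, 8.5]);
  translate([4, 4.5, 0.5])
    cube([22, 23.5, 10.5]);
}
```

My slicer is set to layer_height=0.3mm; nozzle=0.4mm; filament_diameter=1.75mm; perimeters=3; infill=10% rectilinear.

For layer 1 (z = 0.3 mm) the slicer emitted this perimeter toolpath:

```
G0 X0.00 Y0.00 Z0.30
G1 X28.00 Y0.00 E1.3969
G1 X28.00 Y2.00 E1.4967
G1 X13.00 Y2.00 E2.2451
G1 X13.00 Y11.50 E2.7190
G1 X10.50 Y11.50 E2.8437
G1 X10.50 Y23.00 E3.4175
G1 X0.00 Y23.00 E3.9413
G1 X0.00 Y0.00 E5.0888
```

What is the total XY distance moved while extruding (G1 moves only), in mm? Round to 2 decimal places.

Sum the Euclidean lengths of each G1 segment: total = 102.00 mm.

102.00 mm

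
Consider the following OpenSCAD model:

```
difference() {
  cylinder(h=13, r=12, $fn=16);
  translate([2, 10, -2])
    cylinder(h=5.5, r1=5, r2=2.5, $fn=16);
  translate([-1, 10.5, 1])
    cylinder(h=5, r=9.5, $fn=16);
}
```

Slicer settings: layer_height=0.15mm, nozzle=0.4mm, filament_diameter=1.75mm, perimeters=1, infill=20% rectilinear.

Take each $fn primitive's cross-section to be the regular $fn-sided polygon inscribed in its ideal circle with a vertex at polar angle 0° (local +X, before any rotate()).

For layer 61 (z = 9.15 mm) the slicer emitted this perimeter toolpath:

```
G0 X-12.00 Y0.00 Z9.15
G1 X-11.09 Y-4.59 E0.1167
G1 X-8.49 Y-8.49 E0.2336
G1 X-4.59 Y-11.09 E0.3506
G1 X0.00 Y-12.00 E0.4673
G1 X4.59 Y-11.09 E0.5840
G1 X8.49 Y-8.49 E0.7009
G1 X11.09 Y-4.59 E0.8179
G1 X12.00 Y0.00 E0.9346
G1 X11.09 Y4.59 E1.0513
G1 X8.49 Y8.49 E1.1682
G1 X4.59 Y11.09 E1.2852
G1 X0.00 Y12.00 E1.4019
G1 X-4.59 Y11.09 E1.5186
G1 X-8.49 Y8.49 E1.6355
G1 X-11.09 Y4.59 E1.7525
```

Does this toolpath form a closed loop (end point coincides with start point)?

no

Start point (G0): (-12.00, 0.00). End point (last G1): the path does not return to the start — open.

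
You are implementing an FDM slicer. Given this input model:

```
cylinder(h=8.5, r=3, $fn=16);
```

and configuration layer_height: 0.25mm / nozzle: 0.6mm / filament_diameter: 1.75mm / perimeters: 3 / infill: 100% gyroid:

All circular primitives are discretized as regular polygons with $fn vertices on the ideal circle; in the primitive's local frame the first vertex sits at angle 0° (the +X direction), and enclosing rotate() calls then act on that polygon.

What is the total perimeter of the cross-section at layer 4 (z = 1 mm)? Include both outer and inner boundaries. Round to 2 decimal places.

18.73 mm

At z = 1 mm: the cylinder: section is a regular 16-gon, circumradius r=3 (perimeter = 2·16·3.000·sin(180°/16) = 18.73 mm). Overall, the cross-section is a single solid region. Total boundary length (outer) = 18.73 mm.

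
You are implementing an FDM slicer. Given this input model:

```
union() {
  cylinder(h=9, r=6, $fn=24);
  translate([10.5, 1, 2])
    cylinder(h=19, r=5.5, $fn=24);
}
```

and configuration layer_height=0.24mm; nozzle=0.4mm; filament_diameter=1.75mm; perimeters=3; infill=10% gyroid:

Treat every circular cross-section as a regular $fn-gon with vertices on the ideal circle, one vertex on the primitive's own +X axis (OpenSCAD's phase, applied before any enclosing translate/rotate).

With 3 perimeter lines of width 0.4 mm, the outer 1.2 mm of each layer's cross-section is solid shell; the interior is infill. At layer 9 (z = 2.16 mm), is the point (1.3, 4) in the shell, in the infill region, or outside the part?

At z = 2.16 mm: the cylinder: section is a regular 24-gon, circumradius r=6; the cylinder at (10.5, 1): section is a regular 24-gon, circumradius r=5.5; Taking the union: the regions partially overlap (shared area 2.63 mm²), so overlapping operands fuse into one piece — 1 connected region. Overall, the cross-section is a single solid region. The nearest boundary edge runs (1.55, 5.80)→(3.00, 5.20); distance from the point to it = 1.76 mm. The point is inside the cross-section and 1.76 mm from the nearest boundary — more than the 1.2 mm shell width (3 × 0.4), so it's in the infill interior.

infill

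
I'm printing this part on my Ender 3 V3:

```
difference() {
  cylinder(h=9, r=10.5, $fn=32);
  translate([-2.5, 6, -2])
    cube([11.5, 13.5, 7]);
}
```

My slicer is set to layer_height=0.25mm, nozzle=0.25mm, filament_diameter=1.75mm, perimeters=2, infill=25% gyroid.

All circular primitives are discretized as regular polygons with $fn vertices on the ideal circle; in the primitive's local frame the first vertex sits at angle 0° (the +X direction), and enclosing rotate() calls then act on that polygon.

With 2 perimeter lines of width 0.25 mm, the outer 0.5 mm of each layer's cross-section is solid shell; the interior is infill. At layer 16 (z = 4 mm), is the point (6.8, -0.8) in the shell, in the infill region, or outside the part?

At z = 4 mm: the r=10.5 cylinder contributes a regular 32-gon of circumradius 10.5; the cube at (-2.5, 6) (footprint 11.5×13.5) is included at this height; After the difference (first − rest): starting from the r=10.5 cylinder, the 11.5×13.5 cube at (-2.5, 6) partially overlaps it — only the 37.79 mm² overlap (of its 155.25 mm²) is removed, clipping the outline — 1 connected region. Overall, the cross-section is a single solid region. The nearest boundary edge runs (10.50, 0.00)→(10.30, -2.05); distance from the point to it = 3.60 mm. The point is inside the cross-section and 3.60 mm from the nearest boundary — more than the 0.5 mm shell width (2 × 0.25), so it's in the infill interior.

infill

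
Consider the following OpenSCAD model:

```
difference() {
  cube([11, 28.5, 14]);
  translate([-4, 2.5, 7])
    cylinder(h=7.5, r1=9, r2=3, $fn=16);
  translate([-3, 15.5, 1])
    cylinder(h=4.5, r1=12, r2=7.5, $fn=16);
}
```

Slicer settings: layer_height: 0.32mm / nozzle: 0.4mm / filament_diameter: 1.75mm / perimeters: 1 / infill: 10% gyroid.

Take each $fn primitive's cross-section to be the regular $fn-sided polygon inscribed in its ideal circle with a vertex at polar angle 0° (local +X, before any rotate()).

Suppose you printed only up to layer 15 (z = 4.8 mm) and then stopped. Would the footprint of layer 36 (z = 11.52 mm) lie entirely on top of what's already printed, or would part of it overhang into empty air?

Compare the two slices. At z = 4.8: the 11×28.5 cube contributes its full rectangle (area 313.50 mm²); the cone at (-4, 2.5) is not intersected at this z (z outside [7, 14.5]); the cone at (-3, 15.5) (r1=12→r2=7.5) has section circumradius 8.200 here — a regular 16-gon (area = (16/2)·8.200²·sin(360°/16) = 205.85 mm²); Subtracting the remaining from the first: starting from the 11×28.5 cube (313.50 mm²), the cone at (-3, 15.5) partially overlaps it — only the 55.52 mm² overlap (of its 205.85 mm²) is removed, clipping the outline — area = 257.98 mm². At z = 11.52: the cube (footprint 11×28.5) is included at this height (area 313.50 mm²); the cone at (-4, 2.5) (r1=9→r2=3) has section circumradius 5.384 here — a regular 16-gon (area = (16/2)·5.384²·sin(360°/16) = 88.74 mm²); the cone at (-3, 15.5) does not reach this height (z outside [1, 5.5]); Taking the first minus the rest: starting from the 11×28.5 cube (313.50 mm²), the cone at (-4, 2.5) partially overlaps it — only the 5.93 mm² overlap (of its 88.74 mm²) is removed, clipping the outline — area = 307.57 mm². Checking containment: at z = 11.52 the cross-section extends beyond the z = 4.8 cross-section by about 55.52 mm².

part overhangs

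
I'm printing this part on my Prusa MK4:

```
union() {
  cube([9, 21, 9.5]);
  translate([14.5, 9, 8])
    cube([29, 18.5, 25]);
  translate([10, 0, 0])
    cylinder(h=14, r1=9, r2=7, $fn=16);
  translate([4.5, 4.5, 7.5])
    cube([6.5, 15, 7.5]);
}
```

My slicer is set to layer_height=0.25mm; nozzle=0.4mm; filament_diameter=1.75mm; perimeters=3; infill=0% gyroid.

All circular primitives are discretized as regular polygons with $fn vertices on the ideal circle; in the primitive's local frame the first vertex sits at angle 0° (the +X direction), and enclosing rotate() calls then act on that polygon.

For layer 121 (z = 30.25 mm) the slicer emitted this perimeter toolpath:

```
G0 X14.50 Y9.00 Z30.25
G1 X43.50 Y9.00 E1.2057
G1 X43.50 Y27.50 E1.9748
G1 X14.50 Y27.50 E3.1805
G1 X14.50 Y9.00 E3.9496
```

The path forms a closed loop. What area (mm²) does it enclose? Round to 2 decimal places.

536.50 mm²

Apply the shoelace formula to the sequence of (X, Y) vertices; enclosed area = 536.50 mm².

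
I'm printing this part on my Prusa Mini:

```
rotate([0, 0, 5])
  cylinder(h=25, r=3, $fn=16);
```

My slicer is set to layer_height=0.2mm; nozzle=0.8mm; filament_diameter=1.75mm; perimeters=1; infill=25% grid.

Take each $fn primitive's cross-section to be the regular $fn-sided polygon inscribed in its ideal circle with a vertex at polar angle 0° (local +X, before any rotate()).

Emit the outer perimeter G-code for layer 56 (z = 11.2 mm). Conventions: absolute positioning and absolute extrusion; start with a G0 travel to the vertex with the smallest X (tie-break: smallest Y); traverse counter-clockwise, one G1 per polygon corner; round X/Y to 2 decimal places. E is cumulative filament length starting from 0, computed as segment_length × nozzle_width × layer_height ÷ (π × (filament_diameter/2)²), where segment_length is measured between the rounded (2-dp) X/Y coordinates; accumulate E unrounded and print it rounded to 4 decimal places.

At z = 11.2 mm: the r=3 cylinder contributes a regular 16-gon of circumradius 3; (rotated 5° about Z; rotation is an isometry so areas/perimeters/island counts are preserved). The outline is a single polygon with 16 vertices. Extrusion per mm of travel: 0.8 × 0.2 / (π × 0.875²) = 0.066520. Accumulating E over each segment gives final E = 1.2462.

G0 X-2.99 Y-0.26 Z11.20
G1 X-2.66 Y-1.39 E0.0783
G1 X-1.93 Y-2.30 E0.1559
G1 X-0.90 Y-2.86 E0.2339
G1 X0.26 Y-2.99 E0.3115
G1 X1.39 Y-2.66 E0.3899
G1 X2.30 Y-1.93 E0.4675
G1 X2.86 Y-0.90 E0.5454
G1 X2.99 Y0.26 E0.6231
G1 X2.66 Y1.39 E0.7014
G1 X1.93 Y2.30 E0.7790
G1 X0.90 Y2.86 E0.8570
G1 X-0.26 Y2.99 E0.9346
G1 X-1.39 Y2.66 E1.0129
G1 X-2.30 Y1.93 E1.0905
G1 X-2.86 Y0.90 E1.1685
G1 X-2.99 Y-0.26 E1.2462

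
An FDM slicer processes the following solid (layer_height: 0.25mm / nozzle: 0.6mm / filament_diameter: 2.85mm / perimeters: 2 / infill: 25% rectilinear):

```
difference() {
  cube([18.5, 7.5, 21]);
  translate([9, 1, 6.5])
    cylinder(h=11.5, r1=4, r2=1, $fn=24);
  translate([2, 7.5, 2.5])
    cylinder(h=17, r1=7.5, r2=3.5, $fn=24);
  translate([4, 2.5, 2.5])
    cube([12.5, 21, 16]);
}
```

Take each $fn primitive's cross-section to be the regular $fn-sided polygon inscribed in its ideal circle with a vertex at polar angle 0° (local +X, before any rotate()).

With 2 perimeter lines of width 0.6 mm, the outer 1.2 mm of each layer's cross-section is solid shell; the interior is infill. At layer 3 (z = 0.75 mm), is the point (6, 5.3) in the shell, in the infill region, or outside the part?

At z = 0.75 mm: the cube is present — its section is the full 18.5×7.5 rectangle; the cone at (9, 1) is absent (z outside [6.5, 18]); the cone at (2, 7.5) is absent (z outside [2.5, 19.5]); the cube at (4, 2.5) is not intersected at this z (z outside [2.5, 18.5]); Taking the first minus the rest: none of the subtracted shapes is present at this height, so the 18.5×7.5 cube is unchanged — 1 connected region. Overall, the cross-section is a single solid region. The nearest boundary edge runs (18.50, 7.50)→(0.00, 7.50); distance from the point to it = 2.20 mm. The point is inside the cross-section and 2.20 mm from the nearest boundary — more than the 1.2 mm shell width (2 × 0.6), so it's in the infill interior.

infill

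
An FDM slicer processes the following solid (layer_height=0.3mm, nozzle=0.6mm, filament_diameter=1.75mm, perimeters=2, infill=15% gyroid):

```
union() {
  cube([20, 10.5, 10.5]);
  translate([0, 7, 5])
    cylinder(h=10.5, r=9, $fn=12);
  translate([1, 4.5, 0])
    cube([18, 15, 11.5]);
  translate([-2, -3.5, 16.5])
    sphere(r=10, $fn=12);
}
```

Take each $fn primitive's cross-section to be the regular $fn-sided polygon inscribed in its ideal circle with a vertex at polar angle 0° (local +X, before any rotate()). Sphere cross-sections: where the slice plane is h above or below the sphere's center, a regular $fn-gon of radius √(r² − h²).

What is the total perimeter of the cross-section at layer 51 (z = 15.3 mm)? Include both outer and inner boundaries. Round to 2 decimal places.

81.89 mm

At z = 15.3 mm: the cube is absent (z outside [0, 10.5]); the r=9 cylinder at (0, 7) gives a regular 12-gon of circumradius 9 (constant along its height) (perimeter = 2·12·9.000·sin(180°/12) = 55.90 mm); the cube at (1, 4.5) is not intersected at this z (z outside [0, 11.5]); the r=10 sphere at (-2, -3.5) slices to a regular 12-gon of circumradius 9.928 (√(r²−h²) with h=1.2 from center) (perimeter = 2·12·9.928·sin(180°/12) = 61.67 mm); Merging all regions: the regions partially overlap (shared area 82.58 mm²), so the edge portions inside another operand are dropped and the merged outline is re-measured after clipping — boundary = 81.89 mm. Overall, the cross-section is a single solid region. Total boundary length (outer) = 81.89 mm.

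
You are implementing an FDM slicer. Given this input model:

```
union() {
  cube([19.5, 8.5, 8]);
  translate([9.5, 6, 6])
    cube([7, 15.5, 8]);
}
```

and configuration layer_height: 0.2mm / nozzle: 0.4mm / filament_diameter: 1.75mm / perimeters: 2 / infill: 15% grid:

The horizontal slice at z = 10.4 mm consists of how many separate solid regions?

1

At z = 10.4 mm: the cube is absent (z outside [0, 8]); the 7×15.5 cube at (9.5, 6) contributes its full rectangle; Merging all regions: only the 7×15.5 cube at (9.5, 6) is present, so the union is just that shape — 1 connected region. The result has 1 disconnected region.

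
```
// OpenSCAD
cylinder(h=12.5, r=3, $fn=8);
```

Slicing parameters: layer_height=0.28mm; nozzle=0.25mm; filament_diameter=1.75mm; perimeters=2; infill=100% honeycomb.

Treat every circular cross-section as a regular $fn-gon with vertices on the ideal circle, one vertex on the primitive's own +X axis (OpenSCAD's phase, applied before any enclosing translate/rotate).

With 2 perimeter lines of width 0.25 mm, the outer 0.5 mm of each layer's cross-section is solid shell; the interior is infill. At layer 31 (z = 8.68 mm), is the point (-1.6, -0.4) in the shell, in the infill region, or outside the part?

infill

At z = 8.68 mm: the cylinder: section is a regular 8-gon, circumradius r=3. Overall, the cross-section is a single solid region. The nearest boundary edge runs (-3.00, 0.00)→(-2.12, -2.12); distance from the point to it = 1.14 mm. The point is inside the cross-section and 1.14 mm from the nearest boundary — more than the 0.5 mm shell width (2 × 0.25), so it's in the infill interior.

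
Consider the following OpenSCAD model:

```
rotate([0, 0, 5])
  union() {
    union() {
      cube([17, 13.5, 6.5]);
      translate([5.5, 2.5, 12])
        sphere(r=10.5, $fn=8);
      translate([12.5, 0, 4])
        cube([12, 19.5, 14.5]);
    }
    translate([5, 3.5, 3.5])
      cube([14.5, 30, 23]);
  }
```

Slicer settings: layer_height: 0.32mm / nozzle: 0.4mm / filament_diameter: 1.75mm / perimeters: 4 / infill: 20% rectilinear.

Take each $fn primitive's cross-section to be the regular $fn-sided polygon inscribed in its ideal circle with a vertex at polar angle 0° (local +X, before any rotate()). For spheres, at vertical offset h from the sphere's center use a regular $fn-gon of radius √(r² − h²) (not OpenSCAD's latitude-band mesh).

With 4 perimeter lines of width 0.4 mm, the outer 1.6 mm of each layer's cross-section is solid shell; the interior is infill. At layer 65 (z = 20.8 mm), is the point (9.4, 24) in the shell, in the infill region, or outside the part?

At z = 20.8 mm: the cube is not intersected at this z (z outside [0, 6.5]); the r=10.5 sphere at (5.5, 2.5) contributes a regular 8-gon of circumradius √(10.5²−8.8²) = 5.728; the cube at (12.5, 0) is not intersected at this z (z outside [4, 18.5]); Taking the union: only the r=10.5 sphere at (5.5, 2.5) is present, so the union is just that shape — 1 connected region; the cube at (5, 3.5) is present — its section is the full 14.5×30 rectangle; Taking the union: the regions partially overlap (shared area 19.99 mm²), so overlapping operands fuse into one piece — 1 connected region; (whole slice rotated 5° about Z — lengths, areas and connectivity unchanged). Overall, the cross-section is a single solid region. Undo the 5° rotation: the query point maps to (11.456, 23.089) in the un-rotated model frame. The nearest boundary edge runs (5.00, 8.02)→(5.00, 33.50); distance from the point to it = 6.46 mm. The point is inside the cross-section and 6.46 mm from the nearest boundary — more than the 1.6 mm shell width (4 × 0.4), so it's in the infill interior.

infill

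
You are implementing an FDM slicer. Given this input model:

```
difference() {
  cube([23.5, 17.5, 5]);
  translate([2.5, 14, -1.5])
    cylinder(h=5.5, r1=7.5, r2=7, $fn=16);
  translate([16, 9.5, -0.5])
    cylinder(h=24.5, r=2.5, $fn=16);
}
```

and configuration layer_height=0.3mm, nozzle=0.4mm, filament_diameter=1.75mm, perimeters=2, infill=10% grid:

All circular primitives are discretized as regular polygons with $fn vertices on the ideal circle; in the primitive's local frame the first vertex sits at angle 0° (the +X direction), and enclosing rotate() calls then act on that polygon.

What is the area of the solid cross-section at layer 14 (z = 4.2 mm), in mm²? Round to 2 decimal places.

392.12 mm²

At z = 4.2 mm: the 23.5×17.5 cube contributes its full rectangle (area 411.25 mm²); the cone at (2.5, 14) is absent (z outside [-1.5, 4]); the r=2.5 cylinder at (16, 9.5) contributes a regular 16-gon of circumradius 2.5 (area = (16/2)·2.500²·sin(360°/16) = 19.13 mm²); Taking the first minus the rest: starting from the 23.5×17.5 cube (411.25 mm²), the r=2.5 cylinder at (16, 9.5) lies wholly inside it (removes its full 19.13 mm² and its 15.61 mm outline becomes a hole wall) — area = 392.12 mm². Overall, the cross-section is one region with 1 hole. Net area = 392.12 mm².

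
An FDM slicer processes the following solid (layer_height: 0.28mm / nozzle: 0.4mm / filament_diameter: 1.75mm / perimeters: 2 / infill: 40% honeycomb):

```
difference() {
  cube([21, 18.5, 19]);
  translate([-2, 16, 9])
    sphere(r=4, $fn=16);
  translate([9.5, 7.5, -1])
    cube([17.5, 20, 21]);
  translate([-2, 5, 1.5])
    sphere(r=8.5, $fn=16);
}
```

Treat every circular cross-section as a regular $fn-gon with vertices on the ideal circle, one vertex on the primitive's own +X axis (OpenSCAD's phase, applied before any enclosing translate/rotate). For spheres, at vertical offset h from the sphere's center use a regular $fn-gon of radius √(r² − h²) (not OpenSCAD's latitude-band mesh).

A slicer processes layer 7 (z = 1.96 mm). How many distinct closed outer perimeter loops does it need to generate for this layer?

At z = 1.96 mm: the 21×18.5 cube contributes its full rectangle; the sphere at (-2, 16) is not intersected at this z (|z−center|=7.040 > r=4); the cube at (9.5, 7.5) is present — its section is the full 17.5×20 rectangle; the r=8.5 sphere at (-2, 5) slices to a regular 16-gon of circumradius 8.488 (√(r²−h²) with h=0.46 from center); Subtracting the remaining from the first: starting from the 21×18.5 cube, the 17.5×20 cube at (9.5, 7.5) partially overlaps it — only the 126.50 mm² overlap (of its 350.00 mm²) is removed, clipping the outline; the r=8.5 sphere at (-2, 5) partially overlaps it — only the 67.79 mm² overlap (of its 220.54 mm²) is removed, clipping the outline — 1 connected region. The result has 1 disconnected region.

1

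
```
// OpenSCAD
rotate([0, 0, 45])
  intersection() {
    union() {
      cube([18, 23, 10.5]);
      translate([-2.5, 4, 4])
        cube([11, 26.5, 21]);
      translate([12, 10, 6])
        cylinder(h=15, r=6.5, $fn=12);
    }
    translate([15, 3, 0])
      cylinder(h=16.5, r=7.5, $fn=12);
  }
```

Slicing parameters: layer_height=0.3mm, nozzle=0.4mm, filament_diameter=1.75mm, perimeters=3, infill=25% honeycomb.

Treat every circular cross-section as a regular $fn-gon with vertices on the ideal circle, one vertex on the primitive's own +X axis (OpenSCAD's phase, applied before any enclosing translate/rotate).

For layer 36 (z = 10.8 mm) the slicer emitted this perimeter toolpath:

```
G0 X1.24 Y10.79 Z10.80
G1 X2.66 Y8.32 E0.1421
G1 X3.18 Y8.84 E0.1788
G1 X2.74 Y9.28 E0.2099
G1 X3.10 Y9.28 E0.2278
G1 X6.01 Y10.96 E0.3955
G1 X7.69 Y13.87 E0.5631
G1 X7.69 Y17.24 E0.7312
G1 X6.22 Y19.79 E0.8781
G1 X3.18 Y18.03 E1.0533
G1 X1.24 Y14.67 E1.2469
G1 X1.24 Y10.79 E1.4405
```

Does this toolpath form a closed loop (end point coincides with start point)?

Start point (G0): (1.24, 10.79). End point (last G1): the path returns to the start — closed.

yes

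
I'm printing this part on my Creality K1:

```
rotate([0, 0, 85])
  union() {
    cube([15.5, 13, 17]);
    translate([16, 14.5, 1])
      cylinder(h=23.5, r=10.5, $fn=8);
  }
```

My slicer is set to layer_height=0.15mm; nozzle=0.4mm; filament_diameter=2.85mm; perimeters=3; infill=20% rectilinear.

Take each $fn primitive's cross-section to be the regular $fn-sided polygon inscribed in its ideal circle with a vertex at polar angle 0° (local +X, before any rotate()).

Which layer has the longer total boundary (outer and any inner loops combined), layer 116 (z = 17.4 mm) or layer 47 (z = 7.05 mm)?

layer 47 (z = 7.05 mm)

Layer 116 (z = 17.4): the cube does not reach this height (z outside [0, 17]); the cylinder at (16, 14.5): section is a regular 8-gon, circumradius r=10.5 (perimeter = 2·8·10.500·sin(180°/8) = 64.29 mm); Combining (union): only the r=10.5 cylinder at (16, 14.5) is present, so the union is just that shape — boundary = 64.29 mm; (whole slice rotated 85° about Z — lengths, areas and connectivity unchanged). So its perimeter = 64.29 mm. Layer 47 (z = 7.05): the cube is present — its section is the full 15.5×13 rectangle (perimeter 57.00 mm); the cylinder at (16, 14.5): section is a regular 8-gon, circumradius r=10.5 (perimeter = 2·8·10.500·sin(180°/8) = 64.29 mm); Taking the union: the regions partially overlap (shared area 58.23 mm²), so the edge portions inside another operand are dropped and the merged outline is re-measured after clipping — boundary = 89.21 mm; (rotated 85° about Z; rotation is an isometry so areas/perimeters/island counts are preserved). So its perimeter = 89.21 mm. Layer 47 is larger (89.21 vs 64.29 mm).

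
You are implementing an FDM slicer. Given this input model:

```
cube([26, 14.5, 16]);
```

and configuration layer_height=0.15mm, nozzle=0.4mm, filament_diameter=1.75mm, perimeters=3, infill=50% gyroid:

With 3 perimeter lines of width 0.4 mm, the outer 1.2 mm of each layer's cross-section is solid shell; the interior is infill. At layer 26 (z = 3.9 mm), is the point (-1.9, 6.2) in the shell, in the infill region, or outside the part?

outside

At z = 3.9 mm: the cube (footprint 26×14.5) is included at this height. Overall, the cross-section is a single solid region. The nearest boundary edge runs (0.00, 14.50)→(0.00, 0.00); distance from the point to it = 1.90 mm. The point is not inside any of the regions above, so it lies outside the cross-section (1.90 mm from the nearest boundary).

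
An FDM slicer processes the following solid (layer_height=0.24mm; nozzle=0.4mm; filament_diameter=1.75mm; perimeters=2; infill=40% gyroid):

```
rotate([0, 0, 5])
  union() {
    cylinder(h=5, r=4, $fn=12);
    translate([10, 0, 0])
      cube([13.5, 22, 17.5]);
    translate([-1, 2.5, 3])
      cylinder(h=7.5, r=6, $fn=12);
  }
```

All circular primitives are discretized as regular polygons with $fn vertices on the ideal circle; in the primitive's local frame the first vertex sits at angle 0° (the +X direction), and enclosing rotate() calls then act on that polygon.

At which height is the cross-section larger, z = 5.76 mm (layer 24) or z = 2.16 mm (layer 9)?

Layer 24 (z = 5.76): the cylinder is not intersected at this z (z outside [0, 5]); the cube at (10, 0) is present — its section is the full 13.5×22 rectangle (area 297.00 mm²); the r=6 cylinder at (-1, 2.5) contributes a regular 12-gon of circumradius 6 (area = (12/2)·6.000²·sin(360°/12) = 108.00 mm²); Merging all regions: the 2 present regions are separate (no shared area or edge), so areas and boundary lengths simply add and each stays a separate island — area = 405.00 mm²; (whole slice rotated 5° about Z — lengths, areas and connectivity unchanged). So its area = 405.00 mm². Layer 9 (z = 2.16): the r=4 cylinder gives a regular 12-gon of circumradius 4 (constant along its height) (area = (12/2)·4.000²·sin(360°/12) = 48.00 mm²); the cube at (10, 0) is present — its section is the full 13.5×22 rectangle (area 297.00 mm²); the cylinder at (-1, 2.5) is absent (z outside [3, 10.5]); Merging all regions: the 2 present regions are separate (no shared area or edge), so areas and boundary lengths simply add and each stays a separate island — area = 345.00 mm²; (rotated 5° about Z; rotation is an isometry so areas/perimeters/island counts are preserved). So its area = 345.00 mm². Layer 24 is larger (405.00 vs 345.00 mm²).

layer 24 (z = 5.76 mm)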